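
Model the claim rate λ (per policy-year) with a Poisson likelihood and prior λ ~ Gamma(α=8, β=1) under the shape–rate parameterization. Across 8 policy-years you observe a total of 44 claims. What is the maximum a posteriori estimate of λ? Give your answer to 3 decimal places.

Σxᵢ = 44, n = 8.
Posterior ∝ λ^7e^(−1λ) · λ^44e^(−8λ) = λ^51e^(−9λ), i.e. Gamma(shape=52, rate=9).
The mode of a Gamma(a, b) with a ≥ 1 (shape–rate) is (a−1)/b = 51/9 ≈ 5.667.

λ̂_MAP = 5.667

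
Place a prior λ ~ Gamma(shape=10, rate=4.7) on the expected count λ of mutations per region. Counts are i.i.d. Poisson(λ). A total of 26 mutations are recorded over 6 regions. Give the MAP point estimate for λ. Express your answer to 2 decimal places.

Σxᵢ = 26, n = 6.
Posterior ∝ λ^9e^(−4.7λ) · λ^26e^(−6λ) = λ^35e^(−10.7λ), i.e. Gamma(shape=36, rate=10.7).
The mode of a Gamma(a, b) with a ≥ 1 (shape–rate) is (a−1)/b = 35/10.7 ≈ 3.27.

λ̂_MAP = 3.27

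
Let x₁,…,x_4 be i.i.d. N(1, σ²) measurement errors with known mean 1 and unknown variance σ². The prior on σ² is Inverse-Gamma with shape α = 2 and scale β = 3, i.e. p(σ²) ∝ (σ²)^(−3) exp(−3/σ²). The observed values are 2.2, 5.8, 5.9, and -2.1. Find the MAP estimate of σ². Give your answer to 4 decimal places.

σ̂²_MAP = 6.4100

Sum of squared deviations about the known mean: SS = (2.2−1)² + (5.8−1)² + (5.9−1)² + (-2.1−1)² = 58.1.
The Normal likelihood contributes (σ²)^(−n/2) exp(−SS/(2σ²)), so the posterior is Inverse-Gamma(α + n/2, β + SS/2) = Inverse-Gamma(4, 32.05).
The mode of Inverse-Gamma(a, b) is b/(a+1) = 32.05/5 ≈ 6.4100.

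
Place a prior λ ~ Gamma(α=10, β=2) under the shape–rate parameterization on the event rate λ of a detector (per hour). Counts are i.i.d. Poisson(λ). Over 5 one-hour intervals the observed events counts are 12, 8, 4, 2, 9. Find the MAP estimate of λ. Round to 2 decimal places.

Σxᵢ = 12+8+4+2+9 = 35, with n = 5.
Posterior ∝ λ^9e^(−2λ) · λ^35e^(−5λ) = λ^44e^(−7λ), i.e. Gamma(shape=45, rate=7).
The mode of a Gamma(a, b) with a ≥ 1 (shape–rate) is (a−1)/b = 44/7 ≈ 6.29.

λ̂_MAP = 6.29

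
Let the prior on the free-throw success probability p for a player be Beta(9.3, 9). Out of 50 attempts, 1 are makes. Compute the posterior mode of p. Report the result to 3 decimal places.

p̂_MAP = 0.140

Prior: Beta(9.3, 9).
Data: 1 success in 50 trials. The binomial likelihood contributes p(1−p)^49, so the posterior is Beta(9.3+1, 9+49) = Beta(10.3, 58).
For Beta(a, b) with a, b > 1 the mode is (a−1)/(a+b−2) = 9.3/66.3 ≈ 0.140.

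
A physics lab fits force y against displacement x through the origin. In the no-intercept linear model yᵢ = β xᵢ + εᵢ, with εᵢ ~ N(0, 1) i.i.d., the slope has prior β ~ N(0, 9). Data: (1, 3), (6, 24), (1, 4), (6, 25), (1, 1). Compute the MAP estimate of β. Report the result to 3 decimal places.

β̂_MAP = 4.021

log p(β | y) = −Σ(yᵢ − βxᵢ)²/(2·1) − β²/(2·9) + const.
Setting the derivative to zero: Σxᵢ(yᵢ − βxᵢ)/1 − β/9 = 0, so β = Σxᵢyᵢ / (Σxᵢ² + σ²/τ²).
Σxᵢyᵢ = 1·3 + 6·24 + 1·4 + 6·25 + 1·1 = 302; Σxᵢ² = 75; σ²/τ² = 1/9.
β̂_MAP = 302 / (75 + 1/9) = 302/(676/9) = 1359/338 ≈ 4.021.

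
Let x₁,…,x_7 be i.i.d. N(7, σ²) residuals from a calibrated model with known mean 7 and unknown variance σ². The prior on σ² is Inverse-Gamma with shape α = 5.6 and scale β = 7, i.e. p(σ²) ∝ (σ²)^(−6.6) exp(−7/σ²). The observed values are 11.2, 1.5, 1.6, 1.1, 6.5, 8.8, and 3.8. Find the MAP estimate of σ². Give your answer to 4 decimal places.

Sum of squared deviations about the known mean: SS = (11.2−7)² + (1.5−7)² + (1.6−7)² + (1.1−7)² + (6.5−7)² + (8.8−7)² + (3.8−7)² = 125.59.
The Normal likelihood contributes (σ²)^(−n/2) exp(−SS/(2σ²)), so the posterior is Inverse-Gamma(α + n/2, β + SS/2) = Inverse-Gamma(9.1, 69.795).
The mode of Inverse-Gamma(a, b) is b/(a+1) = 69.795/10.1 ≈ 6.9104.

σ̂²_MAP = 6.9104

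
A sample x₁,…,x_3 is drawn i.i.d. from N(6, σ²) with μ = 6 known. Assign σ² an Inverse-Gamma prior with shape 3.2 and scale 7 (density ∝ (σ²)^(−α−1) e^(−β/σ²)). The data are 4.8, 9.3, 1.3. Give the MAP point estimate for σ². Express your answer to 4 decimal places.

σ̂²_MAP = 4.2474

Sum of squared deviations about the known mean: SS = (4.8−6)² + (9.3−6)² + (1.3−6)² = 34.42.
The Normal likelihood contributes (σ²)^(−n/2) exp(−SS/(2σ²)), so the posterior is Inverse-Gamma(α + n/2, β + SS/2) = Inverse-Gamma(4.7, 24.21).
The mode of Inverse-Gamma(a, b) is b/(a+1) = 24.21/5.7 ≈ 4.2474.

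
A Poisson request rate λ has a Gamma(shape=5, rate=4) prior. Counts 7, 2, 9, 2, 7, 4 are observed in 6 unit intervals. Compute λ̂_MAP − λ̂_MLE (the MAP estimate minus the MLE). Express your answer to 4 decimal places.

MAP − MLE = -1.6667

Σxᵢ = 31. Posterior is Gamma(36, 10); MAP = (36−1)/10 = 35/10 ≈ 3.50000.
MLE = x̄ = 31/6 ≈ 5.16667.
Difference = 35/10 − 31/6 = -5/3 ≈ -1.6667.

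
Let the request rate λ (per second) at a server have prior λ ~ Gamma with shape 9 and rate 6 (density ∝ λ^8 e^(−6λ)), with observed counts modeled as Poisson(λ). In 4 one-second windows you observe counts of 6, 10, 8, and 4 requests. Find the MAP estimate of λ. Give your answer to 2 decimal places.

Σxᵢ = 6+10+8+4 = 28, with n = 4.
Posterior ∝ λ^8e^(−6λ) · λ^28e^(−4λ) = λ^36e^(−10λ), i.e. Gamma(shape=37, rate=10).
The mode of a Gamma(a, b) with a ≥ 1 (shape–rate) is (a−1)/b = 36/10 ≈ 3.60.

λ̂_MAP = 3.60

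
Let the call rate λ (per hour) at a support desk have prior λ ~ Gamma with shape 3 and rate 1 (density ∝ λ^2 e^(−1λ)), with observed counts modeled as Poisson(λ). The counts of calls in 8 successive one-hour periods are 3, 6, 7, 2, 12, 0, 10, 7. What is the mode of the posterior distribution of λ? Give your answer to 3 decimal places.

λ̂_MAP = 5.444

Σxᵢ = 3+6+7+2+12+0+10+7 = 47, with n = 8.
Posterior ∝ λ^2e^(−1λ) · λ^47e^(−8λ) = λ^49e^(−9λ), i.e. Gamma(shape=50, rate=9).
The mode of a Gamma(a, b) with a ≥ 1 (shape–rate) is (a−1)/b = 49/9 ≈ 5.444.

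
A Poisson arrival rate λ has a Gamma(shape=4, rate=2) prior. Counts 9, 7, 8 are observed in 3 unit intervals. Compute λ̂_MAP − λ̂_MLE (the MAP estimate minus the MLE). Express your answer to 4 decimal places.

Σxᵢ = 24. Posterior is Gamma(28, 5); MAP = (28−1)/5 = 27/5 ≈ 5.40000.
MLE = x̄ = 24/3 ≈ 8.00000.
Difference = 27/5 − 24/3 = -13/5 ≈ -2.6000.

MAP − MLE = -2.6000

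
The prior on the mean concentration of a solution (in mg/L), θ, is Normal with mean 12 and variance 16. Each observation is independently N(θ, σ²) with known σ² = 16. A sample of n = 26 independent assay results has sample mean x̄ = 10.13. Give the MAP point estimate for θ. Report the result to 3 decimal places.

θ̂_MAP = 10.199

n = 26, x̄ = 10.13.
For a Normal prior and Normal likelihood with known variance, the posterior is Normal; its mode equals its mean, the precision-weighted average.
Prior precision 1/σ₀² = 1/16 = 0.0625; data precision n/σ² = 26/16 = 1.625.
θ̂ = (0.0625·12 + 1.625·10.13) / (0.0625 + 1.625) = 17.21125/1.6875 = 13769/1350 ≈ 10.199.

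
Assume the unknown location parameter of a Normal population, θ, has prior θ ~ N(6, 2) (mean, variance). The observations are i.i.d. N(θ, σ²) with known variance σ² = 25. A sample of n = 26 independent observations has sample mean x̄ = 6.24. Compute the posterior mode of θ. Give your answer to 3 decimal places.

θ̂_MAP = 6.162

n = 26, x̄ = 6.24.
For a Normal prior and Normal likelihood with known variance, the posterior is Normal; its mode equals its mean, the precision-weighted average.
Prior precision 1/σ₀² = 1/2 = 0.5; data precision n/σ² = 26/25 = 1.04.
θ̂ = (0.5·6 + 1.04·6.24) / (0.5 + 1.04) = 9.4896/1.54 = 11862/1925 ≈ 6.162.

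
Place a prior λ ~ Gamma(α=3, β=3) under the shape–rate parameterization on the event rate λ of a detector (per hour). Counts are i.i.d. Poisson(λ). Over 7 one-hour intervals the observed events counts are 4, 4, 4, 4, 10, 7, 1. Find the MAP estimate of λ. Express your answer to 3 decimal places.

λ̂_MAP = 3.600

Σxᵢ = 4+4+4+4+10+7+1 = 34, with n = 7.
Posterior ∝ λ^2e^(−3λ) · λ^34e^(−7λ) = λ^36e^(−10λ), i.e. Gamma(shape=37, rate=10).
The mode of a Gamma(a, b) with a ≥ 1 (shape–rate) is (a−1)/b = 36/10 ≈ 3.600.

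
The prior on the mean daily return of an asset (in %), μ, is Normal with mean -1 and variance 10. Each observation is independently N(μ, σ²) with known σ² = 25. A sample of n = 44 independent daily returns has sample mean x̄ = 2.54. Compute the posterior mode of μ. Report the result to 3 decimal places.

μ̂_MAP = 2.350

n = 44, x̄ = 2.54.
For a Normal prior and Normal likelihood with known variance, the posterior is Normal; its mode equals its mean, the precision-weighted average.
Prior precision 1/σ₀² = 1/10 = 0.1; data precision n/σ² = 44/25 = 1.76.
μ̂ = (0.1·(-1) + 1.76·2.54) / (0.1 + 1.76) = 4.3704/1.86 = 1821/775 ≈ 2.350.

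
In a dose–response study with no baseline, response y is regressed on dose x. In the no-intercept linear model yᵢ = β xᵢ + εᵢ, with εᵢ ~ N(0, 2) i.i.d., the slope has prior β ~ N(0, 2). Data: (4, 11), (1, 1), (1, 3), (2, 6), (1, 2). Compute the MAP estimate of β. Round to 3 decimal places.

log p(β | y) = −Σ(yᵢ − βxᵢ)²/(2·2) − β²/(2·2) + const.
Setting the derivative to zero: Σxᵢ(yᵢ − βxᵢ)/2 − β/2 = 0, so β = Σxᵢyᵢ / (Σxᵢ² + σ²/τ²).
Σxᵢyᵢ = 4·11 + 1·1 + 1·3 + 2·6 + 1·2 = 62; Σxᵢ² = 23; σ²/τ² = 1.
β̂_MAP = 62 / (23 + 1) = 62/24 ≈ 2.583.

β̂_MAP = 2.583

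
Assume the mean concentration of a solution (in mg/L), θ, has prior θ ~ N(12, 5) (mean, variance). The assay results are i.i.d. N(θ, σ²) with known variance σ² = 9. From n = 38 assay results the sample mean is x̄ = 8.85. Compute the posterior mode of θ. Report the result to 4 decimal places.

n = 38, x̄ = 8.85.
For a Normal prior and Normal likelihood with known variance, the posterior is Normal; its mode equals its mean, the precision-weighted average.
Prior precision 1/σ₀² = 1/5 = 0.2; data precision n/σ² = 38/9.
θ̂ = (0.2·12 + (38/9)·8.85) / (0.2 + 38/9) = (1193/30)/(199/45) = 3579/398 ≈ 8.9925.

θ̂_MAP = 8.9925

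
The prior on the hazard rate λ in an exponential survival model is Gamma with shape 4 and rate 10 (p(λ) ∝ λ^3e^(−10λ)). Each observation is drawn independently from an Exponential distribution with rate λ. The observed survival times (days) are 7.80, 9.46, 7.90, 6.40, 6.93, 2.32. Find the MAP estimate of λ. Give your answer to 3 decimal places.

The Exponential(rate=λ) likelihood is ∝ λ^n e^(−λΣtᵢ). Here n = 6 and Σtᵢ = 7.80 + 9.46 + 7.90 + 6.40 + 6.93 + 2.32 = 40.81.
Posterior ∝ λ^3e^(−10λ) · λ^6e^(−40.81λ) = λ^9e^(−50.81λ), i.e. Gamma(10, 50.81).
Mode = (a−1)/b = 9/50.81 ≈ 0.177.

λ̂_MAP = 0.177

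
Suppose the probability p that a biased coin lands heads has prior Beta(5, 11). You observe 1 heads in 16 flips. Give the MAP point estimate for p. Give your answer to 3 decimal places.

Prior: Beta(5, 11).
Data: 1 success in 16 trials. The binomial likelihood contributes p(1−p)^15, so the posterior is Beta(5+1, 11+15) = Beta(6, 26).
For Beta(a, b) with a, b > 1 the mode is (a−1)/(a+b−2) = 5/30 ≈ 0.167.

p̂_MAP = 0.167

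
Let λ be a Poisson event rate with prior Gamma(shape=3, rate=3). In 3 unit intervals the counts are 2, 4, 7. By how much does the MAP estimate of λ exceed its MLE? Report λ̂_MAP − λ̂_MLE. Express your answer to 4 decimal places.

MAP − MLE = -1.8333

Σxᵢ = 13. Posterior is Gamma(16, 6); MAP = (16−1)/6 = 15/6 ≈ 2.50000.
MLE = x̄ = 13/3 ≈ 4.33333.
Difference = 15/6 − 13/3 = -11/6 ≈ -1.8333.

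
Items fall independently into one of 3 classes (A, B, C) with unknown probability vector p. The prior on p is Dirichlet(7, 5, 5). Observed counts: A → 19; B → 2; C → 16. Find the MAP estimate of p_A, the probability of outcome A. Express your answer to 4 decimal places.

The posterior is Dirichlet(αᵢ + nᵢ) = Dirichlet(26, 7, 21).
For a Dirichlet(a₁,…,a_K) with all aᵢ > 1, the mode has j-th component (aⱼ − 1)/(Σaᵢ − K).
Here Σaᵢ = 54 and K = 3, so p_A = (26 − 1)/(54 − 3) = 25/51 ≈ 0.4902.

MAP estimate of p_A = 0.4902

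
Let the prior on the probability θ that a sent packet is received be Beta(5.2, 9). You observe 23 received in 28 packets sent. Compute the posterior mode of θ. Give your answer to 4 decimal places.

Prior: Beta(5.2, 9).
Data: 23 successes in 28 trials. The binomial likelihood contributes θ^23(1−θ)^5, so the posterior is Beta(5.2+23, 9+5) = Beta(28.2, 14).
For Beta(a, b) with a, b > 1 the mode is (a−1)/(a+b−2) = 27.2/40.2 ≈ 0.6766.

θ̂_MAP = 0.6766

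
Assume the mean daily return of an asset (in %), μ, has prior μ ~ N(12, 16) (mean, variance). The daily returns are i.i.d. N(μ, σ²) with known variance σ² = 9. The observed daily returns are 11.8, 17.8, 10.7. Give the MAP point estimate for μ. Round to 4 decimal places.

μ̂_MAP = 13.2070

n = 3; x̄ = (11.8 + 17.8 + 10.7)/3 = 40.3/3 = 403/30 ≈ 13.4333.
For a Normal prior and Normal likelihood with known variance, the posterior is Normal; its mode equals its mean, the precision-weighted average.
Prior precision 1/σ₀² = 1/16 = 0.0625; data precision n/σ² = 3/9 = 1/3.
μ̂ = (0.0625·12 + (1/3)·(403/30)) / (0.0625 + 1/3) = (941/180)/(19/48) = 3764/285 ≈ 13.2070.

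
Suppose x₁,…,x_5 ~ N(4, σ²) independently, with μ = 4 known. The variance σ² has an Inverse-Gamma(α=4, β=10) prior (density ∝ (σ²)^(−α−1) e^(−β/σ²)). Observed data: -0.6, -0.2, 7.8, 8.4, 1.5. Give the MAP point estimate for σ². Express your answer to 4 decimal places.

σ̂²_MAP = 6.5900

Sum of squared deviations about the known mean: SS = (-0.6−4)² + (-0.2−4)² + (7.8−4)² + (8.4−4)² + (1.5−4)² = 78.85.
The Normal likelihood contributes (σ²)^(−n/2) exp(−SS/(2σ²)), so the posterior is Inverse-Gamma(α + n/2, β + SS/2) = Inverse-Gamma(6.5, 49.425).
The mode of Inverse-Gamma(a, b) is b/(a+1) = 49.425/7.5 ≈ 6.5900.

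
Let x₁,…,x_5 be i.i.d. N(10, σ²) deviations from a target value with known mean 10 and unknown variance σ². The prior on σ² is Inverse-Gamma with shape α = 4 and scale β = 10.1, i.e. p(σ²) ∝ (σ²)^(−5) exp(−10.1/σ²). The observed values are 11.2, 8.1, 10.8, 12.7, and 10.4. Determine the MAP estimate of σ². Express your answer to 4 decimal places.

Sum of squared deviations about the known mean: SS = (11.2−10)² + (8.1−10)² + (10.8−10)² + (12.7−10)² + (10.4−10)² = 13.14.
The Normal likelihood contributes (σ²)^(−n/2) exp(−SS/(2σ²)), so the posterior is Inverse-Gamma(α + n/2, β + SS/2) = Inverse-Gamma(6.5, 16.67).
The mode of Inverse-Gamma(a, b) is b/(a+1) = 16.67/7.5 ≈ 2.2227.

σ̂²_MAP = 2.2227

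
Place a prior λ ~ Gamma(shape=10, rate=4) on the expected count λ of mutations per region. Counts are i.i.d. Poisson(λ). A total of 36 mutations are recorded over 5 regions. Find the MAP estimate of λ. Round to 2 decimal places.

Σxᵢ = 36, n = 5.
Posterior ∝ λ^9e^(−4λ) · λ^36e^(−5λ) = λ^45e^(−9λ), i.e. Gamma(shape=46, rate=9).
The mode of a Gamma(a, b) with a ≥ 1 (shape–rate) is (a−1)/b = 45/9 ≈ 5.00.

λ̂_MAP = 5.00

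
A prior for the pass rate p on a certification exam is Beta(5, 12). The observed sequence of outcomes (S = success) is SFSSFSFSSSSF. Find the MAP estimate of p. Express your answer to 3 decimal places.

p̂_MAP = 0.444

Prior: Beta(5, 12).
Data: 8 successes in 12 trials (from the sequence). The binomial likelihood contributes p^8(1−p)^4, so the posterior is Beta(5+8, 12+4) = Beta(13, 16).
For Beta(a, b) with a, b > 1 the mode is (a−1)/(a+b−2) = 12/27 ≈ 0.444.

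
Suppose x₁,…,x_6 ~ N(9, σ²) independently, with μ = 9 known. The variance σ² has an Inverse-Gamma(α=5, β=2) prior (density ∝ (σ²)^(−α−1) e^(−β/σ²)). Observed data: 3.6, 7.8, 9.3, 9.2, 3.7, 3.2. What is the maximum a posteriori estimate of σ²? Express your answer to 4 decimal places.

Sum of squared deviations about the known mean: SS = (3.6−9)² + (7.8−9)² + (9.3−9)² + (9.2−9)² + (3.7−9)² + (3.2−9)² = 92.46.
The Normal likelihood contributes (σ²)^(−n/2) exp(−SS/(2σ²)), so the posterior is Inverse-Gamma(α + n/2, β + SS/2) = Inverse-Gamma(8, 48.23).
The mode of Inverse-Gamma(a, b) is b/(a+1) = 48.23/9 ≈ 5.3589.

σ̂²_MAP = 5.3589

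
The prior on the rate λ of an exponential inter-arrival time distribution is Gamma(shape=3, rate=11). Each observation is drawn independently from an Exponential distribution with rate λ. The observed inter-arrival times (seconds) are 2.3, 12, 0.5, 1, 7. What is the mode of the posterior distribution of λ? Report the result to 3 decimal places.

The Exponential(rate=λ) likelihood is ∝ λ^n e^(−λΣtᵢ). Here n = 5 and Σtᵢ = 2.3 + 12 + 0.5 + 1 + 7 = 22.8.
Posterior ∝ λ^2e^(−11λ) · λ^5e^(−22.8λ) = λ^7e^(−33.8λ), i.e. Gamma(8, 33.8).
Mode = (a−1)/b = 7/33.8 ≈ 0.207.

λ̂_MAP = 0.207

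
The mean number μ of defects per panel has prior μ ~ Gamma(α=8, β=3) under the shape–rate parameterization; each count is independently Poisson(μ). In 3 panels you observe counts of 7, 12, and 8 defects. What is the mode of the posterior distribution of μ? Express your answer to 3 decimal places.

μ̂_MAP = 5.667

Σxᵢ = 7+12+8 = 27, with n = 3.
Posterior ∝ μ^7e^(−3μ) · μ^27e^(−3μ) = μ^34e^(−6μ), i.e. Gamma(shape=35, rate=6).
The mode of a Gamma(a, b) with a ≥ 1 (shape–rate) is (a−1)/b = 34/6 ≈ 5.667.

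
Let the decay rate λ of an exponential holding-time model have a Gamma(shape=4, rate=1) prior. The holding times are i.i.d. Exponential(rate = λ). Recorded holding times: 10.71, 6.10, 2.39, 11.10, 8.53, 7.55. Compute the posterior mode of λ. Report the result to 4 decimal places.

λ̂_MAP = 0.1900

The Exponential(rate=λ) likelihood is ∝ λ^n e^(−λΣtᵢ). Here n = 6 and Σtᵢ = 10.71 + 6.10 + 2.39 + 11.10 + 8.53 + 7.55 = 46.38.
Posterior ∝ λ^3e^(−1λ) · λ^6e^(−46.38λ) = λ^9e^(−47.38λ), i.e. Gamma(10, 47.38).
Mode = (a−1)/b = 9/47.38 ≈ 0.1900.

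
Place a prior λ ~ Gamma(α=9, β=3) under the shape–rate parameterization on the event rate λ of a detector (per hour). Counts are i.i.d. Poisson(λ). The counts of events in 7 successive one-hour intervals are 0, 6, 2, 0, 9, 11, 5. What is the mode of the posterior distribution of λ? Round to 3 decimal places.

λ̂_MAP = 4.100

Σxᵢ = 0+6+2+0+9+11+5 = 33, with n = 7.
Posterior ∝ λ^8e^(−3λ) · λ^33e^(−7λ) = λ^41e^(−10λ), i.e. Gamma(shape=42, rate=10).
The mode of a Gamma(a, b) with a ≥ 1 (shape–rate) is (a−1)/b = 41/10 ≈ 4.100.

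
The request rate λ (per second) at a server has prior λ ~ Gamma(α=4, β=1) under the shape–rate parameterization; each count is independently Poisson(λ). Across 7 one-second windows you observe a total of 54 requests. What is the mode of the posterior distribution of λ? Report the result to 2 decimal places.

Σxᵢ = 54, n = 7.
Posterior ∝ λ^3e^(−1λ) · λ^54e^(−7λ) = λ^57e^(−8λ), i.e. Gamma(shape=58, rate=8).
The mode of a Gamma(a, b) with a ≥ 1 (shape–rate) is (a−1)/b = 57/8 ≈ 7.13.

λ̂_MAP = 7.13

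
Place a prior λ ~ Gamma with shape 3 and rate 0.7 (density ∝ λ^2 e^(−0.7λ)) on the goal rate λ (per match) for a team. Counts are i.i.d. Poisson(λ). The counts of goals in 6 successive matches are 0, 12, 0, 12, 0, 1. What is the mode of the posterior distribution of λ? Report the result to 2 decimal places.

Σxᵢ = 0+12+0+12+0+1 = 25, with n = 6.
Posterior ∝ λ^2e^(−0.7λ) · λ^25e^(−6λ) = λ^27e^(−6.7λ), i.e. Gamma(shape=28, rate=6.7).
The mode of a Gamma(a, b) with a ≥ 1 (shape–rate) is (a−1)/b = 27/6.7 ≈ 4.03.

λ̂_MAP = 4.03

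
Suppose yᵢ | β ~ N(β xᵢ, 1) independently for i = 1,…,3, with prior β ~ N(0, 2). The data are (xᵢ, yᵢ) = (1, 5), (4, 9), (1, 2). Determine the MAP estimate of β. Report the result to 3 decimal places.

log p(β | y) = −Σ(yᵢ − βxᵢ)²/(2·1) − β²/(2·2) + const.
Setting the derivative to zero: Σxᵢ(yᵢ − βxᵢ)/1 − β/2 = 0, so β = Σxᵢyᵢ / (Σxᵢ² + σ²/τ²).
Σxᵢyᵢ = 1·5 + 4·9 + 1·2 = 43; Σxᵢ² = 18; σ²/τ² = 0.5.
β̂_MAP = 43 / (18 + 0.5) = 43/18.5 ≈ 2.324.

β̂_MAP = 2.324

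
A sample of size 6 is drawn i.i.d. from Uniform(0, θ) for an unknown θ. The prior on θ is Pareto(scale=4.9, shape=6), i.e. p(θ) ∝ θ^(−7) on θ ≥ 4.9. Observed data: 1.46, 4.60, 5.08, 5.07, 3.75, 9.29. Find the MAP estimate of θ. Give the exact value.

θ̂_MAP = 9.29

The Uniform(0, θ) likelihood is θ^(−n) for θ ≥ max(xᵢ), zero otherwise. Here max(xᵢ) = 9.29.
Posterior ∝ θ^(−7) · θ^(−6) = θ^(−13) on θ ≥ max(4.9, 9.29) = 9.29.
This density is strictly decreasing in θ, so the posterior mode lies at the lower boundary of the support.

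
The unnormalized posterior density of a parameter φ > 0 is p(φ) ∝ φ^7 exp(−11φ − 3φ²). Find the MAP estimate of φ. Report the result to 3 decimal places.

ℓ'(φ) = 7/φ − 11 − 6φ. Setting this to zero and multiplying by φ: 6φ² + 11φ − 7 = 0.
φ = (−11 + √(11² + 4·6·7)) / (2·6) = (−11 + √289) / 12 = (−11 + 17)/12 = 1/2.
ℓ''(φ) = −7/φ² − 6 < 0, confirming a maximum.

φ̂_MAP = 0.500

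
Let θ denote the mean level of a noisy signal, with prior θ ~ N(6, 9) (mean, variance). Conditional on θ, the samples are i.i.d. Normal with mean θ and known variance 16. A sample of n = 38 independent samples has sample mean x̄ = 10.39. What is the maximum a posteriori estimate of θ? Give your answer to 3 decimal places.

n = 38, x̄ = 10.39.
For a Normal prior and Normal likelihood with known variance, the posterior is Normal; its mode equals its mean, the precision-weighted average.
Prior precision 1/σ₀² = 1/9; data precision n/σ² = 38/16 = 2.375.
θ̂ = ((1/9)·6 + 2.375·10.39) / (1/9 + 2.375) = (60823/2400)/(179/72) = 182469/17900 ≈ 10.194.

θ̂_MAP = 10.194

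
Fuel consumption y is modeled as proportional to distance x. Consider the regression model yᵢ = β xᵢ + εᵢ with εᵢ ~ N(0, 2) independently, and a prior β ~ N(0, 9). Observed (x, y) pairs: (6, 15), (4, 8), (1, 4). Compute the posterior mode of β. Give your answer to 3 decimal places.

log p(β | y) = −Σ(yᵢ − βxᵢ)²/(2·2) − β²/(2·9) + const.
Setting the derivative to zero: Σxᵢ(yᵢ − βxᵢ)/2 − β/9 = 0, so β = Σxᵢyᵢ / (Σxᵢ² + σ²/τ²).
Σxᵢyᵢ = 6·15 + 4·8 + 1·4 = 126; Σxᵢ² = 53; σ²/τ² = 2/9.
β̂_MAP = 126 / (53 + 2/9) = 126/(479/9) = 1134/479 ≈ 2.367.

β̂_MAP = 2.367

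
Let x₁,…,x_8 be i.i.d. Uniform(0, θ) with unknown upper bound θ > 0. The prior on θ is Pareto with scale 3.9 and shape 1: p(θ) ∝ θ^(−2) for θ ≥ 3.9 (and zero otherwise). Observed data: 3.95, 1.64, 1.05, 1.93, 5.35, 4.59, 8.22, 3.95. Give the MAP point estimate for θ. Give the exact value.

θ̂_MAP = 8.22

The Uniform(0, θ) likelihood is θ^(−n) for θ ≥ max(xᵢ), zero otherwise. Here max(xᵢ) = 8.22.
Posterior ∝ θ^(−2) · θ^(−8) = θ^(−10) on θ ≥ max(3.9, 8.22) = 8.22.
This density is strictly decreasing in θ, so the posterior mode lies at the lower boundary of the support.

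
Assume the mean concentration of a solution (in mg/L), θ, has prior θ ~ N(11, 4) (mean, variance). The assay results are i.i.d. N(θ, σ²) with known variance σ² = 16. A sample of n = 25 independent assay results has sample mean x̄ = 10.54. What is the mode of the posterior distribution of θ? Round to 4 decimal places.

n = 25, x̄ = 10.54.
For a Normal prior and Normal likelihood with known variance, the posterior is Normal; its mode equals its mean, the precision-weighted average.
Prior precision 1/σ₀² = 1/4 = 0.25; data precision n/σ² = 25/16 = 1.5625.
θ̂ = (0.25·11 + 1.5625·10.54) / (0.25 + 1.5625) = 19.21875/1.8125 = 615/58 ≈ 10.6034.

θ̂_MAP = 10.6034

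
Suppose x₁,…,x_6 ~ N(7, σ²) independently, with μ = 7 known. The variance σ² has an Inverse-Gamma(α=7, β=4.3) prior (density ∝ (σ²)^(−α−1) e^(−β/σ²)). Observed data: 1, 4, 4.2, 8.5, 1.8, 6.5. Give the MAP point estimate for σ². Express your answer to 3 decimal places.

Sum of squared deviations about the known mean: SS = (1−7)² + (4−7)² + (4.2−7)² + (8.5−7)² + (1.8−7)² + (6.5−7)² = 82.38.
The Normal likelihood contributes (σ²)^(−n/2) exp(−SS/(2σ²)), so the posterior is Inverse-Gamma(α + n/2, β + SS/2) = Inverse-Gamma(10, 45.49).
The mode of Inverse-Gamma(a, b) is b/(a+1) = 45.49/11 ≈ 4.135.

σ̂²_MAP = 4.135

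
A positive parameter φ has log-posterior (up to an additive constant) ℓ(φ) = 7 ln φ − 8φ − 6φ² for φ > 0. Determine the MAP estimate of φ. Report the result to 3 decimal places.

φ̂_MAP = 0.500

ℓ'(φ) = 7/φ − 8 − 12φ. Setting this to zero and multiplying by φ: 12φ² + 8φ − 7 = 0.
φ = (−8 + √(8² + 4·12·7)) / (2·12) = (−8 + √400) / 24 = (−8 + 20)/24 = 1/2.
ℓ''(φ) = −7/φ² − 12 < 0, confirming a maximum.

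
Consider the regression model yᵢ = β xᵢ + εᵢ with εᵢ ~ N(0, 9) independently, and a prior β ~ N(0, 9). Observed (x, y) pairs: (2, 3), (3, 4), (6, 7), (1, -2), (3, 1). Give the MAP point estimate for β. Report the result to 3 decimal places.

log p(β | y) = −Σ(yᵢ − βxᵢ)²/(2·9) − β²/(2·9) + const.
Setting the derivative to zero: Σxᵢ(yᵢ − βxᵢ)/9 − β/9 = 0, so β = Σxᵢyᵢ / (Σxᵢ² + σ²/τ²).
Σxᵢyᵢ = 2·3 + 3·4 + 6·7 + 1·(-2) + 3·1 = 61; Σxᵢ² = 59; σ²/τ² = 1.
β̂_MAP = 61 / (59 + 1) = 61/60 ≈ 1.017.

β̂_MAP = 1.017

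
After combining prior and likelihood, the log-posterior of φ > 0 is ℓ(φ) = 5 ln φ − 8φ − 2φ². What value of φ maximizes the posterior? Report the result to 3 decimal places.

ℓ'(φ) = 5/φ − 8 − 4φ. Setting this to zero and multiplying by φ: 4φ² + 8φ − 5 = 0.
φ = (−8 + √(8² + 4·4·5)) / (2·4) = (−8 + √144) / 8 = (−8 + 12)/8 = 1/2.
ℓ''(φ) = −5/φ² − 4 < 0, confirming a maximum.

φ̂_MAP = 0.500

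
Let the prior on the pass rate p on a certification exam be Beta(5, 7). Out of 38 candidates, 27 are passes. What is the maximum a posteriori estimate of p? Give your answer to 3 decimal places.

Prior: Beta(5, 7).
Data: 27 successes in 38 trials. The binomial likelihood contributes p^27(1−p)^11, so the posterior is Beta(5+27, 7+11) = Beta(32, 18).
For Beta(a, b) with a, b > 1 the mode is (a−1)/(a+b−2) = 31/48 ≈ 0.646.

p̂_MAP = 0.646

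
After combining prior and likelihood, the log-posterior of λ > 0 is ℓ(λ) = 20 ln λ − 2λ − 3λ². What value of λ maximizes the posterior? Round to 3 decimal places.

λ̂_MAP = 1.667

ℓ'(λ) = 20/λ − 2 − 6λ. Setting this to zero and multiplying by λ: 6λ² + 2λ − 20 = 0.
λ = (−2 + √(2² + 4·6·20)) / (2·6) = (−2 + √484) / 12 = (−2 + 22)/12 = 5/3.
ℓ''(λ) = −20/λ² − 6 < 0, confirming a maximum.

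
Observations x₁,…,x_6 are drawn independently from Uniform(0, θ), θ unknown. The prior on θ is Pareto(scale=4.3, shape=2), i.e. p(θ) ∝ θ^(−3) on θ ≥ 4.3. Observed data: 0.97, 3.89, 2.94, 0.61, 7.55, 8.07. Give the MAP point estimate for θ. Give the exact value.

The Uniform(0, θ) likelihood is θ^(−n) for θ ≥ max(xᵢ), zero otherwise. Here max(xᵢ) = 8.07.
Posterior ∝ θ^(−3) · θ^(−6) = θ^(−9) on θ ≥ max(4.3, 8.07) = 8.07.
This density is strictly decreasing in θ, so the posterior mode lies at the lower boundary of the support.

θ̂_MAP = 8.07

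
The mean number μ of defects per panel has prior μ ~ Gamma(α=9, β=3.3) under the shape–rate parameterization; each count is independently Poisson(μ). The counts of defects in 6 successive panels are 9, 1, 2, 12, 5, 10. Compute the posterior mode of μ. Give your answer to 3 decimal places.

Σxᵢ = 9+1+2+12+5+10 = 39, with n = 6.
Posterior ∝ μ^8e^(−3.3μ) · μ^39e^(−6μ) = μ^47e^(−9.3μ), i.e. Gamma(shape=48, rate=9.3).
The mode of a Gamma(a, b) with a ≥ 1 (shape–rate) is (a−1)/b = 47/9.3 ≈ 5.054.

μ̂_MAP = 5.054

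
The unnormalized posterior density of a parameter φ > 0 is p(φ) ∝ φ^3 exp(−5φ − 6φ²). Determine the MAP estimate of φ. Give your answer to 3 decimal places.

ℓ'(φ) = 3/φ − 5 − 12φ. Setting this to zero and multiplying by φ: 12φ² + 5φ − 3 = 0.
φ = (−5 + √(5² + 4·12·3)) / (2·12) = (−5 + √169) / 24 = (−5 + 13)/24 = 1/3.
ℓ''(φ) = −3/φ² − 12 < 0, confirming a maximum.

φ̂_MAP = 0.333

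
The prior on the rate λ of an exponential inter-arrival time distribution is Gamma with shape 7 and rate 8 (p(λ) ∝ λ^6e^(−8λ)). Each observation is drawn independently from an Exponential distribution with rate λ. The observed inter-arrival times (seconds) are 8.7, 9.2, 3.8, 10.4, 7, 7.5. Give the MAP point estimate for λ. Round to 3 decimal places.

The Exponential(rate=λ) likelihood is ∝ λ^n e^(−λΣtᵢ). Here n = 6 and Σtᵢ = 8.7 + 9.2 + 3.8 + 10.4 + 7 + 7.5 = 46.6.
Posterior ∝ λ^6e^(−8λ) · λ^6e^(−46.6λ) = λ^12e^(−54.6λ), i.e. Gamma(13, 54.6).
Mode = (a−1)/b = 12/54.6 ≈ 0.220.

λ̂_MAP = 0.220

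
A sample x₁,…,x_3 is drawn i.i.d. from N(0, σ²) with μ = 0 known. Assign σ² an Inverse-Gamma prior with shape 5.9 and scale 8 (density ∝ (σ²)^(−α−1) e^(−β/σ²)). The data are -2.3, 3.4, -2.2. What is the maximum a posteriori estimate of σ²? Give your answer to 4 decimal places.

Sum of squared deviations about the known mean: SS = (-2.3−0)² + (3.4−0)² + (-2.2−0)² = 21.69.
The Normal likelihood contributes (σ²)^(−n/2) exp(−SS/(2σ²)), so the posterior is Inverse-Gamma(α + n/2, β + SS/2) = Inverse-Gamma(7.4, 18.845).
The mode of Inverse-Gamma(a, b) is b/(a+1) = 18.845/8.4 ≈ 2.2435.

σ̂²_MAP = 2.2435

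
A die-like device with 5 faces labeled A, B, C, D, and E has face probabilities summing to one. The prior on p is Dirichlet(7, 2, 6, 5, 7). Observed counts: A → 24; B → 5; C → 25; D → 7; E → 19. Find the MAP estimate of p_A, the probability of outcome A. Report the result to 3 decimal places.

MAP estimate of p_A = 0.294

The posterior is Dirichlet(αᵢ + nᵢ) = Dirichlet(31, 7, 31, 12, 26).
For a Dirichlet(a₁,…,a_K) with all aᵢ > 1, the mode has j-th component (aⱼ − 1)/(Σaᵢ − K).
Here Σaᵢ = 107 and K = 5, so p_A = (31 − 1)/(107 − 5) = 30/102 ≈ 0.294.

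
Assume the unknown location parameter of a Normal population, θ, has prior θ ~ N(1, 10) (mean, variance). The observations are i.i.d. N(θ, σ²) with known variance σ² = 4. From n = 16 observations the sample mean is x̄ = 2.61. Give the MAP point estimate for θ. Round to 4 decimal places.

n = 16, x̄ = 2.61.
For a Normal prior and Normal likelihood with known variance, the posterior is Normal; its mode equals its mean, the precision-weighted average.
Prior precision 1/σ₀² = 1/10 = 0.1; data precision n/σ² = 16/4 = 4.
θ̂ = (0.1·1 + 4·2.61) / (0.1 + 4) = 10.54/4.1 = 527/205 ≈ 2.5707.

θ̂_MAP = 2.5707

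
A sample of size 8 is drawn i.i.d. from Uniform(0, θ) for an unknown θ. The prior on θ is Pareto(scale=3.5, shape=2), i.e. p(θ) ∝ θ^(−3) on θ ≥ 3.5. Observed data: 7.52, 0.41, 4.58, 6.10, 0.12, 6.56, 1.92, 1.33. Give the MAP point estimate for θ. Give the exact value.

The Uniform(0, θ) likelihood is θ^(−n) for θ ≥ max(xᵢ), zero otherwise. Here max(xᵢ) = 7.52.
Posterior ∝ θ^(−3) · θ^(−8) = θ^(−11) on θ ≥ max(3.5, 7.52) = 7.52.
This density is strictly decreasing in θ, so the posterior mode lies at the lower boundary of the support.

θ̂_MAP = 7.52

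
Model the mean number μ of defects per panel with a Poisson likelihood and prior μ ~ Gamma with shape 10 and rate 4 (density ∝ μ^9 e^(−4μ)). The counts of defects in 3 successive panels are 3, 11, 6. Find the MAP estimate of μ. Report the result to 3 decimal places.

Σxᵢ = 3+11+6 = 20, with n = 3.
Posterior ∝ μ^9e^(−4μ) · μ^20e^(−3μ) = μ^29e^(−7μ), i.e. Gamma(shape=30, rate=7).
The mode of a Gamma(a, b) with a ≥ 1 (shape–rate) is (a−1)/b = 29/7 ≈ 4.143.

μ̂_MAP = 4.143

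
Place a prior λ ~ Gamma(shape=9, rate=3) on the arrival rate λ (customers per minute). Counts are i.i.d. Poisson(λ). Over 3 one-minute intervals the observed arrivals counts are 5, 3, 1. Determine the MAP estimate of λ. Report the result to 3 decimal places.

λ̂_MAP = 2.833

Σxᵢ = 5+3+1 = 9, with n = 3.
Posterior ∝ λ^8e^(−3λ) · λ^9e^(−3λ) = λ^17e^(−6λ), i.e. Gamma(shape=18, rate=6).
The mode of a Gamma(a, b) with a ≥ 1 (shape–rate) is (a−1)/b = 17/6 ≈ 2.833.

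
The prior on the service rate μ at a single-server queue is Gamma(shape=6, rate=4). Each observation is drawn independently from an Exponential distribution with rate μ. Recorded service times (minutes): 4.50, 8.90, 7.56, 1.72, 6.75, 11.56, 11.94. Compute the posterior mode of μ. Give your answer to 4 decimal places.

μ̂_MAP = 0.2108

The Exponential(rate=μ) likelihood is ∝ μ^n e^(−μΣtᵢ). Here n = 7 and Σtᵢ = 4.50 + 8.90 + 7.56 + 1.72 + 6.75 + 11.56 + 11.94 = 52.93.
Posterior ∝ μ^5e^(−4μ) · μ^7e^(−52.93μ) = μ^12e^(−56.93μ), i.e. Gamma(13, 56.93).
Mode = (a−1)/b = 12/56.93 ≈ 0.2108.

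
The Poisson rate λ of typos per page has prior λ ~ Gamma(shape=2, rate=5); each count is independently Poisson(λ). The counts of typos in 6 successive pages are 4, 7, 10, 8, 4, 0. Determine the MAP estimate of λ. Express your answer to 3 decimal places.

λ̂_MAP = 3.091

Σxᵢ = 4+7+10+8+4+0 = 33, with n = 6.
Posterior ∝ λe^(−5λ) · λ^33e^(−6λ) = λ^34e^(−11λ), i.e. Gamma(shape=35, rate=11).
The mode of a Gamma(a, b) with a ≥ 1 (shape–rate) is (a−1)/b = 34/11 ≈ 3.091.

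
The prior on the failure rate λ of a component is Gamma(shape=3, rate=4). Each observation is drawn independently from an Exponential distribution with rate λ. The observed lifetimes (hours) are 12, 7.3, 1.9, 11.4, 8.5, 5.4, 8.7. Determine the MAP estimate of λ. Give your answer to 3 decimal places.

λ̂_MAP = 0.152

The Exponential(rate=λ) likelihood is ∝ λ^n e^(−λΣtᵢ). Here n = 7 and Σtᵢ = 12 + 7.3 + 1.9 + 11.4 + 8.5 + 5.4 + 8.7 = 55.2.
Posterior ∝ λ^2e^(−4λ) · λ^7e^(−55.2λ) = λ^9e^(−59.2λ), i.e. Gamma(10, 59.2).
Mode = (a−1)/b = 9/59.2 ≈ 0.152.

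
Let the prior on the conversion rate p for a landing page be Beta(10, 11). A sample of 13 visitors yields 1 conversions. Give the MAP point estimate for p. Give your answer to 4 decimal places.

Prior: Beta(10, 11).
Data: 1 success in 13 trials. The binomial likelihood contributes p(1−p)^12, so the posterior is Beta(10+1, 11+12) = Beta(11, 23).
For Beta(a, b) with a, b > 1 the mode is (a−1)/(a+b−2) = 10/32 ≈ 0.3125.

p̂_MAP = 0.3125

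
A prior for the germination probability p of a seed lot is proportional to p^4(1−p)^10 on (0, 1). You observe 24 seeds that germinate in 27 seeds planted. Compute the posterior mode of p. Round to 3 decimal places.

The prior density ∝ p^4(1−p)^10 is the kernel of Beta(5, 11).
Data: 24 successes in 27 trials. The binomial likelihood contributes p^24(1−p)^3, so the posterior is Beta(5+24, 11+3) = Beta(29, 14).
For Beta(a, b) with a, b > 1 the mode is (a−1)/(a+b−2) = 28/41 ≈ 0.683.

p̂_MAP = 0.683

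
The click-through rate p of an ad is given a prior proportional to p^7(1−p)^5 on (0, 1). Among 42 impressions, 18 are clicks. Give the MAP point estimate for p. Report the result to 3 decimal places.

The prior density ∝ p^7(1−p)^5 is the kernel of Beta(8, 6).
Data: 18 successes in 42 trials. The binomial likelihood contributes p^18(1−p)^24, so the posterior is Beta(8+18, 6+24) = Beta(26, 30).
For Beta(a, b) with a, b > 1 the mode is (a−1)/(a+b−2) = 25/54 ≈ 0.463.

p̂_MAP = 0.463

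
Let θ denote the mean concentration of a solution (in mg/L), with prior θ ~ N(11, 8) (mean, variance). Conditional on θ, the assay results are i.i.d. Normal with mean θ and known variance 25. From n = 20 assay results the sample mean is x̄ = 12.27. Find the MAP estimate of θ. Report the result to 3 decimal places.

θ̂_MAP = 12.098

n = 20, x̄ = 12.27.
For a Normal prior and Normal likelihood with known variance, the posterior is Normal; its mode equals its mean, the precision-weighted average.
Prior precision 1/σ₀² = 1/8 = 0.125; data precision n/σ² = 20/25 = 0.8.
θ̂ = (0.125·11 + 0.8·12.27) / (0.125 + 0.8) = 11.191/0.925 = 11191/925 ≈ 12.098.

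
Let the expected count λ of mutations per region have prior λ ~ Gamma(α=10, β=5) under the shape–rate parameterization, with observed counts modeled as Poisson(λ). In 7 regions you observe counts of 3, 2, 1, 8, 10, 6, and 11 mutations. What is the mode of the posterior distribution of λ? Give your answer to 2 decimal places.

λ̂_MAP = 4.17

Σxᵢ = 3+2+1+8+10+6+11 = 41, with n = 7.
Posterior ∝ λ^9e^(−5λ) · λ^41e^(−7λ) = λ^50e^(−12λ), i.e. Gamma(shape=51, rate=12).
The mode of a Gamma(a, b) with a ≥ 1 (shape–rate) is (a−1)/b = 50/12 ≈ 4.17.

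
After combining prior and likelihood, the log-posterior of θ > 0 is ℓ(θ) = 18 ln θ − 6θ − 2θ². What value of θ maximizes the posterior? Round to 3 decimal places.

θ̂_MAP = 1.500

ℓ'(θ) = 18/θ − 6 − 4θ. Setting this to zero and multiplying by θ: 4θ² + 6θ − 18 = 0.
θ = (−6 + √(6² + 4·4·18)) / (2·4) = (−6 + √324) / 8 = (−6 + 18)/8 = 3/2.
ℓ''(θ) = −18/θ² − 4 < 0, confirming a maximum.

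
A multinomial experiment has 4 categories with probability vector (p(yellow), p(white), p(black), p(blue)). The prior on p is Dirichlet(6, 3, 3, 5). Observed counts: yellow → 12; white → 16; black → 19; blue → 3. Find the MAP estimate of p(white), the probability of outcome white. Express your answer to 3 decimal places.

The posterior is Dirichlet(αᵢ + nᵢ) = Dirichlet(18, 19, 22, 8).
For a Dirichlet(a₁,…,a_K) with all aᵢ > 1, the mode has j-th component (aⱼ − 1)/(Σaᵢ − K).
Here Σaᵢ = 67 and K = 4, so p(white) = (19 − 1)/(67 − 4) = 18/63 ≈ 0.286.

MAP estimate of p(white) = 0.286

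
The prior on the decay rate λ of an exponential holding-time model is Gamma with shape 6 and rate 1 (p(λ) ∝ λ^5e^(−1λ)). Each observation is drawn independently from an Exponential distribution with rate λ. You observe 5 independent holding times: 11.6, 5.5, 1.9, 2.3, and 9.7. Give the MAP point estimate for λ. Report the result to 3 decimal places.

The Exponential(rate=λ) likelihood is ∝ λ^n e^(−λΣtᵢ). Here n = 5 and Σtᵢ = 11.6 + 5.5 + 1.9 + 2.3 + 9.7 = 31.
Posterior ∝ λ^5e^(−1λ) · λ^5e^(−31λ) = λ^10e^(−32λ), i.e. Gamma(11, 32).
Mode = (a−1)/b = 10/32 ≈ 0.313.

λ̂_MAP = 0.313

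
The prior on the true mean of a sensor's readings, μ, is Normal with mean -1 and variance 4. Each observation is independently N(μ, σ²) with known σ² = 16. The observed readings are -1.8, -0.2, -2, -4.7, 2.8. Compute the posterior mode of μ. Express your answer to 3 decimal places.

μ̂_MAP = -1.100

n = 5; x̄ = ((-1.8) + (-0.2) + (-2) + (-4.7) + 2.8)/5 = -5.9/5 = -1.18.
For a Normal prior and Normal likelihood with known variance, the posterior is Normal; its mode equals its mean, the precision-weighted average.
Prior precision 1/σ₀² = 1/4 = 0.25; data precision n/σ² = 5/16 = 0.3125.
μ̂ = (0.25·(-1) + 0.3125·(-1.18)) / (0.25 + 0.3125) = (-0.61875)/0.5625 = -1.100.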